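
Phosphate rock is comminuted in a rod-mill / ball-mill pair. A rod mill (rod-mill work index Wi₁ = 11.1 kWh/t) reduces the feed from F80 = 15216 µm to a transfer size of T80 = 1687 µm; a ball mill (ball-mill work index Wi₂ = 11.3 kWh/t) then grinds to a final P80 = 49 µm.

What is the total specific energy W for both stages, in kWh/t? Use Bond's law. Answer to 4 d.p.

W = 10 Wi / √P80 − 10 Wi / √F80
Stage 1 (15216→1687 µm, Wi₁=11.1): W₁ = 10·11.1·(0.024347 − 0.008107) = 1.8026 kWh/t
Stage 2 (1687→49 µm, Wi₂=11.3): W₂ = 10·11.3·(0.142857 − 0.024347) = 13.3917 kWh/t
W = W₁ + W₂ = 1.8026 + 13.3917 = 15.1943 kWh/t

W = 15.1943 kWh/t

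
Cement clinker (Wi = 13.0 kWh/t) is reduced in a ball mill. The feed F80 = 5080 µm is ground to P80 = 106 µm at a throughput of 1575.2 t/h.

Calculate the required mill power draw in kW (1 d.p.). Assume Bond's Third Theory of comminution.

W = 10·Wi·(P80^(-½) − F80^(-½))
W = 10·13.0·(1/√106 − 1/√5080) = 10·13.0·(0.083098) = 10.8028 kWh/t
P_mill = W·ṁ = 10.8028·1575.2 = 17016.5 kW

P = 17016.5 kW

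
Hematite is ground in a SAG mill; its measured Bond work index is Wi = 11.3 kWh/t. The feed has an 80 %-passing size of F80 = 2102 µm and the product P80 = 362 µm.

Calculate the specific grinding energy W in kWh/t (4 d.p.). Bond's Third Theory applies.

W = 3.4745 kWh/t

W = 10 Wi (1/√P80 − 1/√F80)  [Bond]
1/√362 = 0.052559;  1/√2102 = 0.021811
W = 10·11.3·(0.052559 − 0.021811) = 3.4745 kWh/t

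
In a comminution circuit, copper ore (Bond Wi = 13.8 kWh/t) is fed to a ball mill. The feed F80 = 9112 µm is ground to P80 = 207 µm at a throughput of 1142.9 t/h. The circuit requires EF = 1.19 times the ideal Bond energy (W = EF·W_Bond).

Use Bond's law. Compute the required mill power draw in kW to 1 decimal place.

P = 11079.0 kW

W = 10 Wi (1/√P80 − 1/√F80)  [Bond]
W = 10·13.8·(1/√207 − 1/√9112) = 10·13.8·(0.059029) = 8.1460 kWh/t
Apply correction: 8.1460 × 1.19 = 9.6937 kWh/t
P_mill = W·ṁ = 9.6937·1142.9 = 11079.0 kW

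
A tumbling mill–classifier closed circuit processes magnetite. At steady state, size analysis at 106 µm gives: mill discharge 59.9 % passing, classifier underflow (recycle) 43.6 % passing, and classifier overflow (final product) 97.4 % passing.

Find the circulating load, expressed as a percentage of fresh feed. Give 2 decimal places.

Balance %-passing 106 µm (r = R/F):
Fd + Rd = Ru + Fo ⇒ R/F = (o−d)/(d−u)
r = (97.4 − 59.9)/(59.9 − 43.6) = 37.5/16.3 = 2.3006
CL = 100·r = 230.06 %

CL = 230.06 %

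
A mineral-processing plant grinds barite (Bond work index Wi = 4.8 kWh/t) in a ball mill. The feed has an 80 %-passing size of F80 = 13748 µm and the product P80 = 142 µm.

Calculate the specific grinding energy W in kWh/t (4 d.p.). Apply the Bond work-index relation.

W = 3.6187 kWh/t

W = 10 Wi (P80^-0.5 − F80^-0.5)
1/√142 = 0.083918;  1/√13748 = 0.008529
W = 10·4.8·(0.083918 − 0.008529) = 3.6187 kWh/t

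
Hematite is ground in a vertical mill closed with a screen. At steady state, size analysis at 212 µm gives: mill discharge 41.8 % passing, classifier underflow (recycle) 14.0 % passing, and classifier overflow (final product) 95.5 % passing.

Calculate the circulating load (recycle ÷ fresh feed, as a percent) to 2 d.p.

CL = 193.17 %

Let r = R/F. Size balance at 212 µm:
(1+r)d = ru + o → r = (o−d)/(d−u)
r = (95.5 − 41.8)/(41.8 − 14.0) = 53.7/27.8 = 1.9317
CL = 100·r = 193.17 %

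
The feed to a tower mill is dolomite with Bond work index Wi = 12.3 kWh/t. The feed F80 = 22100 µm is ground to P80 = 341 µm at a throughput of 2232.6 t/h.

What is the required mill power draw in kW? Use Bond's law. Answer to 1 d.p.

Bond:  W = 10 Wi (1/√P − 1/√F)
W = 10·12.3·(1/√341 − 1/√22100) = 10·12.3·(0.047426) = 5.8334 kWh/t
Mill draw = 5.8334 × 2232.6 = 13023.7 kW

P = 13023.7 kW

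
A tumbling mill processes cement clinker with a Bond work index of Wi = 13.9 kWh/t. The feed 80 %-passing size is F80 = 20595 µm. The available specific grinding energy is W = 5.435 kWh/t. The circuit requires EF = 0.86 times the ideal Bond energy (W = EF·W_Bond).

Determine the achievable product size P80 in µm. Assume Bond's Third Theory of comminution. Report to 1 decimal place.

W = 10 Wi (1/√P80 − 1/√F80)  [Bond]
W_Bond = W / EF = 5.435 / 0.86 = 6.3198 kWh/t
⇒ 1/√P80 = W_Bond/(10 Wi) + 1/√F80
  = 6.3198/(10·13.9) + 1/√20595 = 0.045466 + 0.006968 = 0.052434
P80 = (1/0.052434)² = 19.0715² = 363.72 µm

P80 = 363.7 µm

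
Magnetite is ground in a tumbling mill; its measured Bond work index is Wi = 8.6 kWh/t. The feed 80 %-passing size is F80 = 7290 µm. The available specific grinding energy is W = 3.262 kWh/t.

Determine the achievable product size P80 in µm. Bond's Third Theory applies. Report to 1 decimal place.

P80 = 405.8 µm

W = 10 Wi / √P80 − 10 Wi / √F80
1/√P80 = 1/√F80 + W/(10·Wi)
  = 3.2620/(10·8.6) + 1/√7290 = 0.037930 + 0.011712 = 0.049642
P80 = (1/0.049642)² = 20.1441² = 405.78 µm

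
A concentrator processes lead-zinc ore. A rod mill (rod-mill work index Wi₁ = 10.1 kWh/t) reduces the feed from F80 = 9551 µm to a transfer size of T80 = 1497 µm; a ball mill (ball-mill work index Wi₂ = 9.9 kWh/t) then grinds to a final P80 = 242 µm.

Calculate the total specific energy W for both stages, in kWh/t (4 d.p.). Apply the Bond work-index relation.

W = 5.3822 kWh/t

W = 10 Wi (1/√P80 − 1/√F80)  [Bond]
Stage 1 (9551→1497 µm, Wi₁=10.1): W₁ = 10·10.1·(0.025846 − 0.010232) = 1.5770 kWh/t
Stage 2 (1497→242 µm, Wi₂=9.9): W₂ = 10·9.9·(0.064282 − 0.025846) = 3.8052 kWh/t
W = W₁ + W₂ = 1.5770 + 3.8052 = 5.3822 kWh/t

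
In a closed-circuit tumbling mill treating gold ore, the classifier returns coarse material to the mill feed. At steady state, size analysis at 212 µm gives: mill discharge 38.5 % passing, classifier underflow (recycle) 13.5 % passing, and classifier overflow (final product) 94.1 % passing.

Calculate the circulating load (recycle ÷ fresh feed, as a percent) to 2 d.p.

CL = 222.40 %

Balance %-passing 212 µm (r = R/F):
d + r·d = r·u + o → r(d−u) = o−d
r = (94.1 − 38.5)/(38.5 − 13.5) = 55.6/25.0 = 2.2240
CL = 100·r = 222.40 %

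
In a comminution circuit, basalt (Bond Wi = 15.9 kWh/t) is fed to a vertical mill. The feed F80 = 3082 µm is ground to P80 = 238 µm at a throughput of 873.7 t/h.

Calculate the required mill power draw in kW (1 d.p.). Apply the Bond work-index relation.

P = 6502.4 kW

W = 10 Wi (P80^-0.5 − F80^-0.5)
W = 10·15.9·(1/√238 − 1/√3082) = 10·15.9·(0.046807) = 7.4424 kWh/t
Power = W × throughput = 7.4424 kWh/t × 873.7 t/h = 6502.4 kW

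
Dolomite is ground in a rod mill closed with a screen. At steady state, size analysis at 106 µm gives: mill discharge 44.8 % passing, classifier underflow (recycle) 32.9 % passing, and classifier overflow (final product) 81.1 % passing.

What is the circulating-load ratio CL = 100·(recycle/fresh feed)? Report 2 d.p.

CL = 305.04 %

Mass balance on the −106 µm fraction:
(1+r)·d = r·u + o ⇒ r = (o−d)/(d−u)
r = (81.1 − 44.8)/(44.8 − 32.9) = 36.3/11.9 = 3.0504
CL = 100·r = 305.04 %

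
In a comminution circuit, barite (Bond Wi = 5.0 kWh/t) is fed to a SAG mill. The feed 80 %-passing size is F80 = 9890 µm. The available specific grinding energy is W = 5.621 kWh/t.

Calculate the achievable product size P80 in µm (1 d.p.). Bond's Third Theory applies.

P80 = 66.7 µm

Bond: W = 10·Wi·(1/√P80 − 1/√F80)
1/√P80 = 1/√F80 + W/(10·Wi)
  = 5.6210/(10·5.0) + 1/√9890 = 0.112420 + 0.010055 = 0.122475
P80 = (1/0.122475)² = 8.1649² = 66.67 µm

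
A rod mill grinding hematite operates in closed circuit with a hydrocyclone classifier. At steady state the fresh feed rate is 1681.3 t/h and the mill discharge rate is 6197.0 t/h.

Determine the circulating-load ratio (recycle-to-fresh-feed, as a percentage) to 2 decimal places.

Discharge = new feed + return, hence
R = M − F = 6197.0 − 1681.3 = 4515.7 t/h
CL = 100·R/F = 100·4515.7/1681.3 = 268.58 %

CL = 268.58 %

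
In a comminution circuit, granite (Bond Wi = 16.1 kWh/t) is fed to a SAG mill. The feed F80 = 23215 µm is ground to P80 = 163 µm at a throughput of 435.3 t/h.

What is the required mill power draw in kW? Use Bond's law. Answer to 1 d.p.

P = 5029.4 kW

Bond:  W = 10 Wi (1/√P − 1/√F)
W = 10·16.1·(1/√163 − 1/√23215) = 10·16.1·(0.071763) = 11.5538 kWh/t
P_mill = W·ṁ = 11.5538·435.3 = 5029.4 kW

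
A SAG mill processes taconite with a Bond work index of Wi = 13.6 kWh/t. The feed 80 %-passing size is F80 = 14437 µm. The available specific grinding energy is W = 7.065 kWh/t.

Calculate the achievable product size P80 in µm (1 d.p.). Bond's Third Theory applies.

P80 = 275.3 µm

W = 10 Wi (1/√P80 − 1/√F80)  [Bond]
⇒ 1/√P80 = W/(10 Wi) + 1/√F80
  = 7.0650/(10·13.6) + 1/√14437 = 0.051949 + 0.008323 = 0.060271
P80 = (1/0.060271)² = 16.5917² = 275.28 µm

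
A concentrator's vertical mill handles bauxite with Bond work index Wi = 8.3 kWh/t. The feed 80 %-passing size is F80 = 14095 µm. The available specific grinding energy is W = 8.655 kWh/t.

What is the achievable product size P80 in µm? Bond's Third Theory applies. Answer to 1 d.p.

W = 10 Wi (1/√P80 − 1/√F80)  [Bond]
P80^(−½) = W/(10 Wi) + F80^(−½)
  = 8.6550/(10·8.3) + 1/√14095 = 0.104277 + 0.008423 = 0.112700
P80 = (1/0.112700)² = 8.8731² = 78.73 µm

P80 = 78.7 µm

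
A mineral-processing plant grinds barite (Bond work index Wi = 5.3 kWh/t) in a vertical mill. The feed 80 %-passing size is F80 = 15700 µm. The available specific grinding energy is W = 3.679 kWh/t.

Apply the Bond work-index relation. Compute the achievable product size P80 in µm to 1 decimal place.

Bond:  W = 10 Wi (1/√P − 1/√F)
⇒ 1/√P80 = W/(10 Wi) + 1/√F80
  = 3.6790/(10·5.3) + 1/√15700 = 0.069415 + 0.007981 = 0.077396
P80 = (1/0.077396)² = 12.9206² = 166.94 µm

P80 = 166.9 µm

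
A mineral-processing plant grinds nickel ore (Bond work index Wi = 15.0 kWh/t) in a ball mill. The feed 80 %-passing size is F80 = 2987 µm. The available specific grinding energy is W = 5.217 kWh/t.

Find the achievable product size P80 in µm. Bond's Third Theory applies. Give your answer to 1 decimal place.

W = 10 Wi (P80^-0.5 − F80^-0.5)
1/√P80 = 1/√F80 + W/(10·Wi)
  = 5.2170/(10·15.0) + 1/√2987 = 0.034780 + 0.018297 = 0.053077
P80 = (1/0.053077)² = 18.8405² = 354.97 µm

P80 = 355.0 µm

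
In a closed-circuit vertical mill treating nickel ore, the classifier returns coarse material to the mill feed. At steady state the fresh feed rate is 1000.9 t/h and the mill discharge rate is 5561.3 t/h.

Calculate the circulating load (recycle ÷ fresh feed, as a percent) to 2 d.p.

Steady state: M = F + R.
R = M − F = 5561.3 − 1000.9 = 4560.4 t/h
CL = 100·R/F = 100·4560.4/1000.9 = 455.63 %

CL = 455.63 %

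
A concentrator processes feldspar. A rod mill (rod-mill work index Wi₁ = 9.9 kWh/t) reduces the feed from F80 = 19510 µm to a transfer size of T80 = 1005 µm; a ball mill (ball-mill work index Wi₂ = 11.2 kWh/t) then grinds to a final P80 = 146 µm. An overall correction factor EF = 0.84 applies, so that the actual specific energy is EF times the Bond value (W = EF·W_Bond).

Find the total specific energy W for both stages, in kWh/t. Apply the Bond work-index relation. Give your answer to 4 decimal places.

W = 6.8463 kWh/t

W = 10 Wi / √P80 − 10 Wi / √F80
Stage 1 (19510→1005 µm, Wi₁=9.9): W₁ = 10·9.9·(0.031544 − 0.007159) = 2.4141 kWh/t
Stage 2 (1005→146 µm, Wi₂=11.2): W₂ = 10·11.2·(0.082761 − 0.031544) = 5.7363 kWh/t
W = W₁ + W₂ = 2.4141 + 5.7363 = 8.1503 kWh/t
Corrected W = EF·W_Bond = 0.84·8.1503 = 6.8463 kWh/t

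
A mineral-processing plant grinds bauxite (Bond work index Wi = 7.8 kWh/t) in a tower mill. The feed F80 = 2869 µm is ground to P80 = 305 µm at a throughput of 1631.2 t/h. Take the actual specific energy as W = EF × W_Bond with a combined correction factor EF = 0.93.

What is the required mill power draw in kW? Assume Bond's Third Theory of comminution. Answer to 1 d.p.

P = 4566.3 kW

W = 10·Wi·(P80^(-½) − F80^(-½))
W = 10·7.8·(1/√305 − 1/√2869) = 10·7.8·(0.038590) = 3.0100 kWh/t
Corrected W = EF·W_Bond = 0.93·3.0100 = 2.7993 kWh/t
P_mill = W·ṁ = 2.7993·1631.2 = 4566.3 kW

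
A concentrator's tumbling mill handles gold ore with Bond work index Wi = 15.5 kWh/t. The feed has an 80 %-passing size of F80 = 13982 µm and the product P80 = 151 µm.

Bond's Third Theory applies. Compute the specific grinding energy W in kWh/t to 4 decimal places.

W = 11.3029 kWh/t

W_Bond = 10·Wi·(1/√P₈₀ − 1/√F₈₀)
1/√151 = 0.081379;  1/√13982 = 0.008457
W = 10·15.5·(0.081379 − 0.008457) = 11.3029 kWh/t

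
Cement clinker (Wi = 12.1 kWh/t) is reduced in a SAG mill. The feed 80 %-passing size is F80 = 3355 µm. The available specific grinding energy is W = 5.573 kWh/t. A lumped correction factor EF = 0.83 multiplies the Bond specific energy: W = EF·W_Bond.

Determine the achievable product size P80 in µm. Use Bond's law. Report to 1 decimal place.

P80 = 188.9 µm

W = 10 Wi (1/√P80 − 1/√F80)  [Bond]
W_Bond = W / EF = 5.573 / 0.83 = 6.7145 kWh/t
P80^(−½) = W_Bond/(10 Wi) + F80^(−½)
  = 6.7145/(10·12.1) + 1/√3355 = 0.055491 + 0.017264 = 0.072756
P80 = (1/0.072756)² = 13.7446² = 188.91 µm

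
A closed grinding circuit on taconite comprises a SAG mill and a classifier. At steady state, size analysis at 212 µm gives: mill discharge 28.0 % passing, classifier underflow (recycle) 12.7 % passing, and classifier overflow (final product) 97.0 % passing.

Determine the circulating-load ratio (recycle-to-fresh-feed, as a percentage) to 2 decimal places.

Mass balance on the −212 µm fraction:
(1+r)·d = r·u + o ⇒ r = (o−d)/(d−u)
r = (97.0 − 28.0)/(28.0 − 12.7) = 69.0/15.3 = 4.5098
CL = 100·r = 450.98 %

CL = 450.98 %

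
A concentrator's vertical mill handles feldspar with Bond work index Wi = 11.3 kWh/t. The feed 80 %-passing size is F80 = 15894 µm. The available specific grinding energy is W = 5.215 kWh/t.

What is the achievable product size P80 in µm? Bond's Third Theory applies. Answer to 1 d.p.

P80 = 341.9 µm

W = 10·Wi·[P80^(−½) − F80^(−½)]
1/√P80 = 1/√F80 + W/(10·Wi)
  = 5.2150/(10·11.3) + 1/√15894 = 0.046150 + 0.007932 = 0.054082
P80 = (1/0.054082)² = 18.4903² = 341.89 µm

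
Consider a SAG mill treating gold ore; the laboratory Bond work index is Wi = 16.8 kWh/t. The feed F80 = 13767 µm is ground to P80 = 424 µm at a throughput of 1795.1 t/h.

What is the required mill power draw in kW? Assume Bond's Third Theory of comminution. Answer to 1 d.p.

P = 12075.6 kW

W = 10·Wi·[P80^(−½) − F80^(−½)]
W = 10·16.8·(1/√424 − 1/√13767) = 10·16.8·(0.040042) = 6.7270 kWh/t
P_mill = W·ṁ = 6.7270·1795.1 = 12075.6 kW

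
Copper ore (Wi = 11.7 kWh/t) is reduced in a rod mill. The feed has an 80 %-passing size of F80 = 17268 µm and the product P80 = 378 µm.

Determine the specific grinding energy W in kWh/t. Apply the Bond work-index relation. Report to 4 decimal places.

W = 5.1275 kWh/t

Bond:  W = 10 Wi (1/√P − 1/√F)
1/√378 = 0.051434;  1/√17268 = 0.007610
W = 10·11.7·(0.051434 − 0.007610) = 5.1275 kWh/t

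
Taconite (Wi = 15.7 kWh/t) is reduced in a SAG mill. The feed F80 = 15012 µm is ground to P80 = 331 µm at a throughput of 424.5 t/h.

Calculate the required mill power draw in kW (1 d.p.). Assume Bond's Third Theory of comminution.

P = 3119.3 kW

W = 10 Wi (1/√P80 − 1/√F80)  [Bond]
W = 10·15.7·(1/√331 − 1/√15012) = 10·15.7·(0.046803) = 7.3481 kWh/t
Power = W × throughput = 7.3481 kWh/t × 424.5 t/h = 3119.3 kW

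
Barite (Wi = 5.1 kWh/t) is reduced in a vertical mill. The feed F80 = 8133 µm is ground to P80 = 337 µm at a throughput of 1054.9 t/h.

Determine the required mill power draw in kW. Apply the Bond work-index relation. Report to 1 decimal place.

P = 2334.1 kW

W = 10 Wi (1/√P80 − 1/√F80)  [Bond]
W = 10·5.1·(1/√337 − 1/√8133) = 10·5.1·(0.043385) = 2.2126 kWh/t
P_mill = W·ṁ = 2.2126·1054.9 = 2334.1 kW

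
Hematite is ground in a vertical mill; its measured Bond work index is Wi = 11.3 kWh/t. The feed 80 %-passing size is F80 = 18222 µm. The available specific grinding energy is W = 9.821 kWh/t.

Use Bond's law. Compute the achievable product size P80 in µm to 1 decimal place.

P80 = 112.4 µm

W_Bond = 10·Wi·(1/√P₈₀ − 1/√F₈₀)
⇒ 1/√P80 = W/(10·Wi) + 1/√F80
  = 9.8210/(10·11.3) + 1/√18222 = 0.086912 + 0.007408 = 0.094320
P80 = (1/0.094320)² = 10.6023² = 112.41 µm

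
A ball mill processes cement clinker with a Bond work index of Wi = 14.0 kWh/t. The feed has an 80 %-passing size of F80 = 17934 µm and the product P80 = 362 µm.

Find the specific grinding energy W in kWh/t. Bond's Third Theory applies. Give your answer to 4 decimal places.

W = 6.3128 kWh/t

W = 10 Wi (1/√P80 − 1/√F80)  [Bond]
1/√362 = 0.052559;  1/√17934 = 0.007467
W = 10·14.0·(0.052559 − 0.007467) = 6.3128 kWh/t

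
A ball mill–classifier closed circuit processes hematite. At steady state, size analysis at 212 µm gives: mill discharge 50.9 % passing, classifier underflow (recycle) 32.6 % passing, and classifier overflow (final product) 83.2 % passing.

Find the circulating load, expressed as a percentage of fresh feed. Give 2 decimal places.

Two-product formula at 212 µm:
d + r·d = r·u + o → r(d−u) = o−d
r = (83.2 − 50.9)/(50.9 − 32.6) = 32.3/18.3 = 1.7650
CL = 100·r = 176.50 %

CL = 176.50 %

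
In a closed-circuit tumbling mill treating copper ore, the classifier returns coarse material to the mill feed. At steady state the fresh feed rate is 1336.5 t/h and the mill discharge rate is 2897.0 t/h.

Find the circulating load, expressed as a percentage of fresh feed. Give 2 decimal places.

CL = 116.76 %

Mill node: discharge = fresh + recycle.
R = M − F = 2897.0 − 1336.5 = 1560.5 t/h
CL = 100·R/F = 100·1560.5/1336.5 = 116.76 %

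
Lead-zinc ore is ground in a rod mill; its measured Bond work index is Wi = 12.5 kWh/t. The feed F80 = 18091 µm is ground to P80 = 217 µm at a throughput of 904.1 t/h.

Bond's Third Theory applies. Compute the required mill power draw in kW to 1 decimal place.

W = 10 Wi (P80^-0.5 − F80^-0.5)
W = 10·12.5·(1/√217 − 1/√18091) = 10·12.5·(0.060450) = 7.5562 kWh/t
P = W·T = 7.5562·904.1 = 6831.6 kW

P = 6831.6 kW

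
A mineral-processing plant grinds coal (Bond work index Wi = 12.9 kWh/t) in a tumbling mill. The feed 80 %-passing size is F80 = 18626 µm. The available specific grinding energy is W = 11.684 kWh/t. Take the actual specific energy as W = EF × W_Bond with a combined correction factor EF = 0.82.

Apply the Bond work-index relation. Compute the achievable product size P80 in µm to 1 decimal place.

P80 = 72.1 µm

W = 10 Wi (P80^-0.5 − F80^-0.5)
W_Bond = W / EF = 11.684 / 0.82 = 14.2488 kWh/t
⇒ 1/√P80 = W_Bond/(10 Wi) + 1/√F80
  = 14.2488/(10·12.9) + 1/√18626 = 0.110456 + 0.007327 = 0.117783
P80 = (1/0.117783)² = 8.4902² = 72.08 µm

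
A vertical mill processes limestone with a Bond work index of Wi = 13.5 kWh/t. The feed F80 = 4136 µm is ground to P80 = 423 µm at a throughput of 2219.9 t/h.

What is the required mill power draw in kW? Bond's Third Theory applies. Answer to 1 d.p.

P = 9911.4 kW

W = 10·Wi·[P80^(−½) − F80^(−½)]
W = 10·13.5·(1/√423 − 1/√4136) = 10·13.5·(0.033072) = 4.4648 kWh/t
P = W·T = 4.4648·2219.9 = 9911.4 kW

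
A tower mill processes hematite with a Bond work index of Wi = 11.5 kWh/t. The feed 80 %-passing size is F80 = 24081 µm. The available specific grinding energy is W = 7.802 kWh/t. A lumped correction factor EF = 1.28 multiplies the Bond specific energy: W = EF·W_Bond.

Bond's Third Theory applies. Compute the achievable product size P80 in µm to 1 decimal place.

P80 = 283.0 µm

W = 10 Wi (1/√P80 − 1/√F80)  [Bond]
W_Bond = W / EF = 7.802 / 1.28 = 6.0953 kWh/t
P80^-0.5 = F80^-0.5 + W_Bond/(10 Wi)
  = 6.0953/(10·11.5) + 1/√24081 = 0.053003 + 0.006444 = 0.059447
P80 = (1/0.059447)² = 16.8218² = 282.97 µm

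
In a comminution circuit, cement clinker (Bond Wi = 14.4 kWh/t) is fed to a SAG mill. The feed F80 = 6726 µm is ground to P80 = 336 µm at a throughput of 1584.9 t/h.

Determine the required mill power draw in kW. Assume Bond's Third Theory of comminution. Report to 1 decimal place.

P = 9667.9 kW

W = 10·Wi·[P80^(−½) − F80^(−½)]
W = 10·14.4·(1/√336 − 1/√6726) = 10·14.4·(0.042361) = 6.1000 kWh/t
P_mill = W·ṁ = 6.1000·1584.9 = 9667.9 kW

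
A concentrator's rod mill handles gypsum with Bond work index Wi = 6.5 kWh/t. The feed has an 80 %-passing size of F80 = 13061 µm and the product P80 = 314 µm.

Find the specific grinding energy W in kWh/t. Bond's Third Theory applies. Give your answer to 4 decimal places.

W = 3.0994 kWh/t

W = 10 Wi / √P80 − 10 Wi / √F80
1/√314 = 0.056433;  1/√13061 = 0.008750
W = 10·6.5·(0.056433 − 0.008750) = 3.0994 kWh/t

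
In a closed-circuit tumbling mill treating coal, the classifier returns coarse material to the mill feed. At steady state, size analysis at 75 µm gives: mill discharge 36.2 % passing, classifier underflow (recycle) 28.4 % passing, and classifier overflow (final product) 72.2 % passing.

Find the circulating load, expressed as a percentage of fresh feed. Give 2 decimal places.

Two-product formula at 75 µm:
d + r·d = r·u + o → r(d−u) = o−d
r = (72.2 − 36.2)/(36.2 − 28.4) = 36.0/7.8 = 4.6154
CL = 100·r = 461.54 %

CL = 461.54 %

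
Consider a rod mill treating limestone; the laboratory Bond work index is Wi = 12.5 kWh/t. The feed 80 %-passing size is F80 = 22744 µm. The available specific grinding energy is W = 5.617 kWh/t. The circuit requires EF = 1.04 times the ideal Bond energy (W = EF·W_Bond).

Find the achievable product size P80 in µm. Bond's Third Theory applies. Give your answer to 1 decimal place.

W = 10·Wi·[P80^(−½) − F80^(−½)]
W_Bond = W / EF = 5.617 / 1.04 = 5.4010 kWh/t
P80^-0.5 = F80^-0.5 + W_Bond/(10 Wi)
  = 5.4010/(10·12.5) + 1/√22744 = 0.043208 + 0.006631 = 0.049839
P80 = (1/0.049839)² = 20.0648² = 402.60 µm

P80 = 402.6 µm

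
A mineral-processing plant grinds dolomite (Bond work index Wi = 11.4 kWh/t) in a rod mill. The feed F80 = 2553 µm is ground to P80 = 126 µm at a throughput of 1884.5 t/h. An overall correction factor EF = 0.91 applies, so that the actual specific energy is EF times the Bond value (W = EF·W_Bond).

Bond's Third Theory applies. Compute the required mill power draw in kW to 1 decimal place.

Bond:  W = 10 Wi (1/√P − 1/√F)
W = 10·11.4·(1/√126 − 1/√2553) = 10·11.4·(0.069296) = 7.8997 kWh/t
With EF = 0.91: W = 7.8997·0.91 = 7.1887 kWh/t
Mill draw = 7.1887 × 1884.5 = 13547.2 kW

P = 13547.2 kW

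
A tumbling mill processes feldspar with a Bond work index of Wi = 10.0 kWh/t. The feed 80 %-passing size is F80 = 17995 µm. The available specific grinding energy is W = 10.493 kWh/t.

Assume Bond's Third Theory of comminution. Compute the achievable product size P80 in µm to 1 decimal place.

P80 = 79.2 µm

W_Bond = 10·Wi·(1/√P₈₀ − 1/√F₈₀)
⇒ 1/√P80 = W/(10·Wi) + 1/√F80
  = 10.4930/(10·10.0) + 1/√17995 = 0.104930 + 0.007455 = 0.112385
P80 = (1/0.112385)² = 8.8980² = 79.17 µm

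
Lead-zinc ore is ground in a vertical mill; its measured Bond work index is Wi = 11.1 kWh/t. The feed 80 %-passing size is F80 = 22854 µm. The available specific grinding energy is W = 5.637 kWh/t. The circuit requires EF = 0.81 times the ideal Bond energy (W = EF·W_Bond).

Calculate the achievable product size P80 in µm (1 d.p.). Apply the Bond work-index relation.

P80 = 208.2 µm

W = 10 Wi (P80^-0.5 − F80^-0.5)
W_Bond = W / EF = 5.637 / 0.81 = 6.9593 kWh/t
⇒ 1/√P80 = W_Bond/(10·Wi) + 1/√F80
  = 6.9593/(10·11.1) + 1/√22854 = 0.062696 + 0.006615 = 0.069311
P80 = (1/0.069311)² = 14.4278² = 208.16 µm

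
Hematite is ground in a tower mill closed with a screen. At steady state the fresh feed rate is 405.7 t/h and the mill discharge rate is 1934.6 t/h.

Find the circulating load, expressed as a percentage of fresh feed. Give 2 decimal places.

CL = 376.85 %

Discharge = new feed + return, hence
R = M − F = 1934.6 − 405.7 = 1528.9 t/h
CL = 100·R/F = 100·1528.9/405.7 = 376.85 %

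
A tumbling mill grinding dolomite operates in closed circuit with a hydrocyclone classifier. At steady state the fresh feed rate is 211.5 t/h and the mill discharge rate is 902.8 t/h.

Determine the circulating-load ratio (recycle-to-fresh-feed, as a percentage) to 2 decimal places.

CL = 326.86 %

Steady state: M = F + R.
R = M − F = 902.8 − 211.5 = 691.3 t/h
CL = 100·R/F = 100·691.3/211.5 = 326.86 %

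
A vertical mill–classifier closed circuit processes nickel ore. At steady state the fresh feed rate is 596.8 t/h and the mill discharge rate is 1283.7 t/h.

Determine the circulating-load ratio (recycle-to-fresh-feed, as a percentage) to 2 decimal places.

Steady state: M = F + R.
R = M − F = 1283.7 − 596.8 = 686.9 t/h
CL = 100·R/F = 100·686.9/596.8 = 115.10 %

CL = 115.10 %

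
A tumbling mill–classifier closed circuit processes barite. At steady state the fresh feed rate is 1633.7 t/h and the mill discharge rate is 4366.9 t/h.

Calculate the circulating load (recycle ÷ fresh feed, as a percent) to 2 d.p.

Discharge = new feed + return, hence
R = M − F = 4366.9 − 1633.7 = 2733.2 t/h
CL = 100·R/F = 100·2733.2/1633.7 = 167.30 %

CL = 167.30 %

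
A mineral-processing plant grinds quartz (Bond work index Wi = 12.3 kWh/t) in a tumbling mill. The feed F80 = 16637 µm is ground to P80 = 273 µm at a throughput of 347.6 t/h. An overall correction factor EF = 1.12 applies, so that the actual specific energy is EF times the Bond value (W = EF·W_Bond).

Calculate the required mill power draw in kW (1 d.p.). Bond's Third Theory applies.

W = 10 Wi (P80^-0.5 − F80^-0.5)
W = 10·12.3·(1/√273 − 1/√16637) = 10·12.3·(0.052770) = 6.4907 kWh/t
Corrected W = EF·W_Bond = 1.12·6.4907 = 7.2696 kWh/t
P = W·T = 7.2696·347.6 = 2526.9 kW

P = 2526.9 kW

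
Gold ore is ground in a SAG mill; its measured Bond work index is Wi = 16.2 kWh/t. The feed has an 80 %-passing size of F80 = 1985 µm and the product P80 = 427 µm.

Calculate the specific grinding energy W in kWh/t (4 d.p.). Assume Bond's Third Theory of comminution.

W = 4.2036 kWh/t

Bond: W = 10·Wi·(1/√P80 − 1/√F80)
1/√427 = 0.048393;  1/√1985 = 0.022445
W = 10·16.2·(0.048393 − 0.022445) = 4.2036 kWh/t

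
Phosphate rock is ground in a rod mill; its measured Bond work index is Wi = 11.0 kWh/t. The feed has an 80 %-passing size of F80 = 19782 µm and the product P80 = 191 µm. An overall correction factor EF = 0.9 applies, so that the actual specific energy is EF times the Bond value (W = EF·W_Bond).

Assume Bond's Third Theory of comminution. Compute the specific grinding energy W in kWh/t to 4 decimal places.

W_Bond = 10·Wi·(1/√P₈₀ − 1/√F₈₀)
1/√191 = 0.072357;  1/√19782 = 0.007110
W = 10·11.0·(0.072357 − 0.007110) = 7.1772 kWh/t
Corrected W = EF·W_Bond = 0.9·7.1772 = 6.4595 kWh/t

W = 6.4595 kWh/t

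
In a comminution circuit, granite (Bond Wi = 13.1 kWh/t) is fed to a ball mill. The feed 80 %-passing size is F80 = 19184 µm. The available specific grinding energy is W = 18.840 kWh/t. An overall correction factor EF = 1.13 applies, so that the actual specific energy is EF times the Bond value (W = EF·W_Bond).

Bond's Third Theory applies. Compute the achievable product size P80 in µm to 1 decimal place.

P80 = 55.3 µm

W = 10·Wi·(P80^(-½) − F80^(-½))
W_Bond = W / EF = 18.840 / 1.13 = 16.6726 kWh/t
⇒ 1/√P80 = W_Bond/(10 Wi) + 1/√F80
  = 16.6726/(10·13.1) + 1/√19184 = 0.127271 + 0.007220 = 0.134491
P80 = (1/0.134491)² = 7.4354² = 55.29 µm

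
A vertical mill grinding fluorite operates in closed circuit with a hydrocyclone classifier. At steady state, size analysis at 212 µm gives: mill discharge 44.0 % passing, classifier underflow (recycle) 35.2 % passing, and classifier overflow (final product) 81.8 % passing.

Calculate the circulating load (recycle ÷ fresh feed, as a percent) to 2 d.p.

CL = 429.55 %

Two-product formula at 212 µm:
r = (o − d)/(d − u)
r = (81.8 − 44.0)/(44.0 − 35.2) = 37.8/8.8 = 4.2955
CL = 100·r = 429.55 %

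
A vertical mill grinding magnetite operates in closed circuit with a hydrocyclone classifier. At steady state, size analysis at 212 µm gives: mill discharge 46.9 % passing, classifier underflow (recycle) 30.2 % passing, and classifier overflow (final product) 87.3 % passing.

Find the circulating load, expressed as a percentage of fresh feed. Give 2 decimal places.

CL = 241.92 %

Two-product formula at 212 µm:
Fd + Rd = Ru + Fo ⇒ R/F = (o−d)/(d−u)
r = (87.3 − 46.9)/(46.9 − 30.2) = 40.4/16.7 = 2.4192
CL = 100·r = 241.92 %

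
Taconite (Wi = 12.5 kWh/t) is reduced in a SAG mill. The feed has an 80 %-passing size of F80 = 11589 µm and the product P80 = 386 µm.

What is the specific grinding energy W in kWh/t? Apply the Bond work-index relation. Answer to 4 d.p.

W_Bond = 10·Wi·(1/√P₈₀ − 1/√F₈₀)
1/√386 = 0.050899;  1/√11589 = 0.009289
W = 10·12.5·(0.050899 − 0.009289) = 5.2012 kWh/t

W = 5.2012 kWh/t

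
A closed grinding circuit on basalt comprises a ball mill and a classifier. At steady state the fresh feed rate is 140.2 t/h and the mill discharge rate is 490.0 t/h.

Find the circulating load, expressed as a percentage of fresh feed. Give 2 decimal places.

CL = 249.50 %

M = F + R at steady state, so:
R = M − F = 490.0 − 140.2 = 349.8 t/h
CL = 100·R/F = 100·349.8/140.2 = 249.50 %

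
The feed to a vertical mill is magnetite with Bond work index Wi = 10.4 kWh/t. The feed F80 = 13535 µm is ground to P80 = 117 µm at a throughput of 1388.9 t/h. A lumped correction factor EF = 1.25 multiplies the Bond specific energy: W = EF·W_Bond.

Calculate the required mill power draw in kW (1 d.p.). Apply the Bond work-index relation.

W = 10·Wi·(P80^(-½) − F80^(-½))
W = 10·10.4·(1/√117 − 1/√13535) = 10·10.4·(0.083855) = 8.7209 kWh/t
Corrected W = EF·W_Bond = 1.25·8.7209 = 10.9011 kWh/t
P_mill = W·ṁ = 10.9011·1388.9 = 15140.5 kW

P = 15140.5 kW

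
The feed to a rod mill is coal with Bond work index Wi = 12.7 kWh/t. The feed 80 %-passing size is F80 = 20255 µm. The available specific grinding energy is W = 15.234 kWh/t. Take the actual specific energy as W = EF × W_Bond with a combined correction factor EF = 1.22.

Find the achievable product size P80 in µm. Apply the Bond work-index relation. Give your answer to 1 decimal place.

W = 10 Wi / √P80 − 10 Wi / √F80
W_Bond = W / EF = 15.234 / 1.22 = 12.4869 kWh/t
⇒ 1/√P80 = W_Bond/(10 Wi) + 1/√F80
  = 12.4869/(10·12.7) + 1/√20255 = 0.098322 + 0.007026 = 0.105348
P80 = (1/0.105348)² = 9.4923² = 90.10 µm

P80 = 90.1 µm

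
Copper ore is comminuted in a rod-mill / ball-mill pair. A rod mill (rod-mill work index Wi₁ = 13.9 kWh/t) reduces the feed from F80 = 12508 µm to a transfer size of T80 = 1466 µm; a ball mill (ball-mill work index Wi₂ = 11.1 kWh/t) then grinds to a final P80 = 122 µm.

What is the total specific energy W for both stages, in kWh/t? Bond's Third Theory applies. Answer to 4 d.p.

Bond: W = 10·Wi·(1/√P80 − 1/√F80)
Stage 1 (12508→1466 µm, Wi₁=13.9): W₁ = 10·13.9·(0.026118 − 0.008941) = 2.3875 kWh/t
Stage 2 (1466→122 µm, Wi₂=11.1): W₂ = 10·11.1·(0.090536 − 0.026118) = 7.1504 kWh/t
W = W₁ + W₂ = 2.3875 + 7.1504 = 9.5379 kWh/t

W = 9.5379 kWh/t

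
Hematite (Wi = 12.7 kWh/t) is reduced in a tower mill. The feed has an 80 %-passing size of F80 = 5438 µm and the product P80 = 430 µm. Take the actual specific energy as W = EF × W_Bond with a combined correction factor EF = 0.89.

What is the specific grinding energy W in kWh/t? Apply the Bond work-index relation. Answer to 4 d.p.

W_Bond = 10·Wi·(1/√P₈₀ − 1/√F₈₀)
1/√430 = 0.048224;  1/√5438 = 0.013561
W = 10·12.7·(0.048224 − 0.013561) = 4.4023 kWh/t
Apply correction: 4.4023 × 0.89 = 3.9180 kWh/t

W = 3.9180 kWh/t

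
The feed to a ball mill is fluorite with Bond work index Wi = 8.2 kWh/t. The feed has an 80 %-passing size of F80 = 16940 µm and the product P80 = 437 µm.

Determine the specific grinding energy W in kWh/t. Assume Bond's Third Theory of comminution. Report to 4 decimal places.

W = 3.2926 kWh/t

W = 10·Wi·(P80^(-½) − F80^(-½))
1/√437 = 0.047836;  1/√16940 = 0.007683
W = 10·8.2·(0.047836 − 0.007683) = 3.2926 kWh/t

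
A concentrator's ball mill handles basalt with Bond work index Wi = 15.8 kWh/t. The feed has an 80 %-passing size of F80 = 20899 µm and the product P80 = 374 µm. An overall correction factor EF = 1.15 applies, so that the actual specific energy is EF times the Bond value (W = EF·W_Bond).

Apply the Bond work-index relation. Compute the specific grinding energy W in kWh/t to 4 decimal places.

W = 10 Wi (1/√P80 − 1/√F80)  [Bond]
1/√374 = 0.051709;  1/√20899 = 0.006917
W = 10·15.8·(0.051709 − 0.006917) = 7.0771 kWh/t
W_actual = 1.15 × 7.0771 = 8.1386 kWh/t

W = 8.1386 kWh/t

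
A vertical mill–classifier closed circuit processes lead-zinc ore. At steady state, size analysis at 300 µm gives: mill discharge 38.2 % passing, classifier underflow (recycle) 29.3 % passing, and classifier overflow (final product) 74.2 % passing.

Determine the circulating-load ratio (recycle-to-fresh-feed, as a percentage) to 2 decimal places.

CL = 404.49 %

Balance %-passing 300 µm (r = R/F):
r = (o − d)/(d − u)
r = (74.2 − 38.2)/(38.2 − 29.3) = 36.0/8.9 = 4.0449
CL = 100·r = 404.49 %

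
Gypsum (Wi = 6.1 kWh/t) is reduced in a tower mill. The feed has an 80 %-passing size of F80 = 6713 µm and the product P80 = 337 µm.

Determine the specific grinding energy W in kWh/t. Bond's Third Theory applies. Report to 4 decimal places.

W = 2.5784 kWh/t

W = 10 Wi (P80^-0.5 − F80^-0.5)
1/√337 = 0.054473;  1/√6713 = 0.012205
W = 10·6.1·(0.054473 − 0.012205) = 2.5784 kWh/t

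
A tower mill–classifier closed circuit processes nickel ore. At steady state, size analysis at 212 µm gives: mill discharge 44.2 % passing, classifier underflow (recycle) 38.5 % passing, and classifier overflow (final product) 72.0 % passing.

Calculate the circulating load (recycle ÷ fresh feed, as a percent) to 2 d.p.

Let r = R/F. Size balance at 212 µm:
(1+r)·d = r·u + o ⇒ r = (o−d)/(d−u)
r = (72.0 − 44.2)/(44.2 − 38.5) = 27.8/5.7 = 4.8772
CL = 100·r = 487.72 %

CL = 487.72 %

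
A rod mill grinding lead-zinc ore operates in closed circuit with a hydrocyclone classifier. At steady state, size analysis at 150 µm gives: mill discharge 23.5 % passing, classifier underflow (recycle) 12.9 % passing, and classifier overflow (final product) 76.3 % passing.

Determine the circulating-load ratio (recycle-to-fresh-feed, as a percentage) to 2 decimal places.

CL = 498.11 %

Mass balance on the −150 µm fraction:
(1+r)d = ru + o → r = (o−d)/(d−u)
r = (76.3 − 23.5)/(23.5 − 12.9) = 52.8/10.6 = 4.9811
CL = 100·r = 498.11 %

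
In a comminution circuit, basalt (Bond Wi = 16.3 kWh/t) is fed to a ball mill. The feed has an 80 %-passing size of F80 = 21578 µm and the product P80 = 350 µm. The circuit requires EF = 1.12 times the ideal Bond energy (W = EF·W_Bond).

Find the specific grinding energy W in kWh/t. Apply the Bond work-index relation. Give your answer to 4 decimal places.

W = 8.5154 kWh/t

W = 10·Wi·(P80^(-½) − F80^(-½))
1/√350 = 0.053452;  1/√21578 = 0.006808
W = 10·16.3·(0.053452 − 0.006808) = 7.6031 kWh/t
W_actual = 1.12 × 7.6031 = 8.5154 kWh/t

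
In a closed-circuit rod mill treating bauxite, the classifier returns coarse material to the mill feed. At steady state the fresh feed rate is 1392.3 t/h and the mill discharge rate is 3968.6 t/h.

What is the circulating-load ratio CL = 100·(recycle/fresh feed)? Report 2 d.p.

Discharge = new feed + return, hence
R = M − F = 3968.6 − 1392.3 = 2576.3 t/h
CL = 100·R/F = 100·2576.3/1392.3 = 185.04 %

CL = 185.04 %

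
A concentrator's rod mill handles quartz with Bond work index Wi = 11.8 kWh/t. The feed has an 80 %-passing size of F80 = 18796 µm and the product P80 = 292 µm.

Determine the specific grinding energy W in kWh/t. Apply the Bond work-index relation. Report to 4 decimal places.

W = 6.0447 kWh/t

Bond: W = 10·Wi·(1/√P80 − 1/√F80)
1/√292 = 0.058521;  1/√18796 = 0.007294
W = 10·11.8·(0.058521 − 0.007294) = 6.0447 kWh/t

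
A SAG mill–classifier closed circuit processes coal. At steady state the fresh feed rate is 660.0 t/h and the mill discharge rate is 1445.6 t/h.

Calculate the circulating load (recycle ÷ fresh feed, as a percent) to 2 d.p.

CL = 119.03 %

Mill node: discharge = fresh + recycle.
R = M − F = 1445.6 − 660.0 = 785.6 t/h
CL = 100·R/F = 100·785.6/660.0 = 119.03 %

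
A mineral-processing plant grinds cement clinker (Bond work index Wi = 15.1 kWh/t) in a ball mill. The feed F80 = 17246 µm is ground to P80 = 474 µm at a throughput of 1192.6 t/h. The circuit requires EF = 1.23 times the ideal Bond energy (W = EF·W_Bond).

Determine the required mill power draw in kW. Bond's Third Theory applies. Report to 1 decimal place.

W_Bond = 10·Wi·(1/√P₈₀ − 1/√F₈₀)
W = 10·15.1·(1/√474 − 1/√17246) = 10·15.1·(0.038317) = 5.7858 kWh/t
With EF = 1.23: W = 5.7858·1.23 = 7.1166 kWh/t
Power = W × throughput = 7.1166 kWh/t × 1192.6 t/h = 8487.2 kW

P = 8487.2 kW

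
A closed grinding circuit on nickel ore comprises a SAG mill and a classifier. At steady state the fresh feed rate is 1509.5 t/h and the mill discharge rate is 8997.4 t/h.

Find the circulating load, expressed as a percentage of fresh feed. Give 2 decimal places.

CL = 496.05 %

Discharge = new feed + return, hence
R = M − F = 8997.4 − 1509.5 = 7487.9 t/h
CL = 100·R/F = 100·7487.9/1509.5 = 496.05 %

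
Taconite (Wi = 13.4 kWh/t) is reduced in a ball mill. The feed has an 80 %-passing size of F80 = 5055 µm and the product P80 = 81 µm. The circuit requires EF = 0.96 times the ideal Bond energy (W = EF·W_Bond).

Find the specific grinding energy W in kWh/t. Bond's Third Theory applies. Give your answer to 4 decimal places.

W = 12.4840 kWh/t

W = 10 Wi (1/√P80 − 1/√F80)  [Bond]
1/√81 = 0.111111;  1/√5055 = 0.014065
W = 10·13.4·(0.111111 − 0.014065) = 13.0042 kWh/t
With EF = 0.96: W = 13.0042·0.96 = 12.4840 kWh/t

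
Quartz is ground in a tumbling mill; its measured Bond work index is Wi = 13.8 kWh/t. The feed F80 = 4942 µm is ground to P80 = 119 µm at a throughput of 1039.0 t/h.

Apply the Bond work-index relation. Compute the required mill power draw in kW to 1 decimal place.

P = 11104.2 kW

W_Bond = 10·Wi·(1/√P₈₀ − 1/√F₈₀)
W = 10·13.8·(1/√119 − 1/√4942) = 10·13.8·(0.077445) = 10.6874 kWh/t
P_mill = W·ṁ = 10.6874·1039.0 = 11104.2 kW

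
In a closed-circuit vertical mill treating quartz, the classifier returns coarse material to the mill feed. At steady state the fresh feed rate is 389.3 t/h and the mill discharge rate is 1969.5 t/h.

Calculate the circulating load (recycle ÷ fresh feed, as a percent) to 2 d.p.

Discharge = new feed + return, hence
R = M − F = 1969.5 − 389.3 = 1580.2 t/h
CL = 100·R/F = 100·1580.2/389.3 = 405.91 %

CL = 405.91 %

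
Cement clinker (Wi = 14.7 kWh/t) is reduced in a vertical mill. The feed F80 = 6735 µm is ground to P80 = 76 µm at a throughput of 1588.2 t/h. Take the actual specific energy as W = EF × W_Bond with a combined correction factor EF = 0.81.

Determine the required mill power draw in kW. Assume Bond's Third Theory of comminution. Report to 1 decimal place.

P = 19387.8 kW

W = 10·Wi·[P80^(−½) − F80^(−½)]
W = 10·14.7·(1/√76 − 1/√6735) = 10·14.7·(0.102523) = 15.0708 kWh/t
W_actual = 0.81 × 15.0708 = 12.2074 kWh/t
P = W·T = 12.2074·1588.2 = 19387.8 kW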